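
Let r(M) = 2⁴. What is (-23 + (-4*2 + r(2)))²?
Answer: 225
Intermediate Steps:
r(M) = 16
(-23 + (-4*2 + r(2)))² = (-23 + (-4*2 + 16))² = (-23 + (-8 + 16))² = (-23 + 8)² = (-15)² = 225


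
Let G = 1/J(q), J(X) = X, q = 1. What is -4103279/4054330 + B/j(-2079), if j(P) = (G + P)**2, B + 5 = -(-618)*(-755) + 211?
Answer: -4902294510039/4376734375930 ≈ -1.1201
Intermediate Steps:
B = -466384 (B = -5 + (-(-618)*(-755) + 211) = -5 + (-618*755 + 211) = -5 + (-466590 + 211) = -5 - 466379 = -466384)
G = 1 (G = 1/1 = 1)
j(P) = (1 + P)**2
-4103279/4054330 + B/j(-2079) = -4103279/4054330 - 466384/(1 - 2079)**2 = -4103279*1/4054330 - 466384/((-2078)**2) = -4103279/4054330 - 466384/4318084 = -4103279/4054330 - 466384*1/4318084 = -4103279/4054330 - 116596/1079521 = -4902294510039/4376734375930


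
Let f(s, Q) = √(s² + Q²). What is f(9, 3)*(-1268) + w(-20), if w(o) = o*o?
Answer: 400 - 3804*√10 ≈ -11629.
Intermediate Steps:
w(o) = o²
f(s, Q) = √(Q² + s²)
f(9, 3)*(-1268) + w(-20) = √(3² + 9²)*(-1268) + (-20)² = √(9 + 81)*(-1268) + 400 = √90*(-1268) + 400 = (3*√10)*(-1268) + 400 = -3804*√10 + 400 = 400 - 3804*√10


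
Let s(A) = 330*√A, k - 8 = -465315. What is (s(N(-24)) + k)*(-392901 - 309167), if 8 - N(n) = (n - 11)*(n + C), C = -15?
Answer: 326677154876 - 231682440*I*√1357 ≈ 3.2668e+11 - 8.5346e+9*I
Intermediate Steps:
N(n) = 8 - (-15 + n)*(-11 + n) (N(n) = 8 - (n - 11)*(n - 15) = 8 - (-11 + n)*(-15 + n) = 8 - (-15 + n)*(-11 + n))
k = -465307 (k = 8 - 465315 = -465307)
(s(N(-24)) + k)*(-392901 - 309167) = (330*√(-157 - 1*(-24)² + 26*(-24)) - 465307)*(-392901 - 309167) = (330*√(-157 - 1*576 - 624) - 465307)*(-702068) = (330*√(-157 - 576 - 624) - 465307)*(-702068) = (330*√(-1357) - 465307)*(-702068) = (330*(I*√1357) - 465307)*(-702068) = (330*I*√1357 - 465307)*(-702068) = (-465307 + 330*I*√1357)*(-702068) = 326677154876 - 231682440*I*√1357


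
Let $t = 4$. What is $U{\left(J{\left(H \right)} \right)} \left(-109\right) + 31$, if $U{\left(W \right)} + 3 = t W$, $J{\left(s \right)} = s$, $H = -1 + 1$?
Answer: $358$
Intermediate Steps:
$H = 0$
$U{\left(W \right)} = -3 + 4 W$
$U{\left(J{\left(H \right)} \right)} \left(-109\right) + 31 = \left(-3 + 4 \cdot 0\right) \left(-109\right) + 31 = \left(-3 + 0\right) \left(-109\right) + 31 = \left(-3\right) \left(-109\right) + 31 = 327 + 31 = 358$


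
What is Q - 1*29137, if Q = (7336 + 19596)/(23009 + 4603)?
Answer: -201125978/6903 ≈ -29136.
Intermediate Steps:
Q = 6733/6903 (Q = 26932/27612 = 26932*(1/27612) = 6733/6903 ≈ 0.97537)
Q - 1*29137 = 6733/6903 - 1*29137 = 6733/6903 - 29137 = -201125978/6903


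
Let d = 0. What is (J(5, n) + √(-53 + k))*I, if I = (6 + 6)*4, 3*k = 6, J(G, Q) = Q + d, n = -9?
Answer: -432 + 48*I*√51 ≈ -432.0 + 342.79*I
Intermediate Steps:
J(G, Q) = Q (J(G, Q) = Q + 0 = Q)
k = 2 (k = (⅓)*6 = 2)
I = 48 (I = 12*4 = 48)
(J(5, n) + √(-53 + k))*I = (-9 + √(-53 + 2))*48 = (-9 + √(-51))*48 = (-9 + I*√51)*48 = -432 + 48*I*√51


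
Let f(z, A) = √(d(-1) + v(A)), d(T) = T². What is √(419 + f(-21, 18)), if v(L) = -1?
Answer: √419 ≈ 20.469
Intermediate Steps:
f(z, A) = 0 (f(z, A) = √((-1)² - 1) = √(1 - 1) = √0 = 0)
√(419 + f(-21, 18)) = √(419 + 0) = √419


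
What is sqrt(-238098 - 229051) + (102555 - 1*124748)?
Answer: -22193 + I*sqrt(467149) ≈ -22193.0 + 683.48*I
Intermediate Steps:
sqrt(-238098 - 229051) + (102555 - 1*124748) = sqrt(-467149) + (102555 - 124748) = I*sqrt(467149) - 22193 = -22193 + I*sqrt(467149)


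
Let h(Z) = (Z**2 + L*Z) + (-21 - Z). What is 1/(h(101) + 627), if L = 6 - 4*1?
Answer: 1/10908 ≈ 9.1676e-5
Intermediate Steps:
L = 2 (L = 6 - 4 = 2)
h(Z) = -21 + Z + Z**2 (h(Z) = (Z**2 + 2*Z) + (-21 - Z) = -21 + Z + Z**2)
1/(h(101) + 627) = 1/((-21 + 101 + 101**2) + 627) = 1/((-21 + 101 + 10201) + 627) = 1/(10281 + 627) = 1/10908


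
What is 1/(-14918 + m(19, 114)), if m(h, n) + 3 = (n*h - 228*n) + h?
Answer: -1/38728 ≈ -2.5821e-5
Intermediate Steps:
m(h, n) = -3 + h - 228*n + h*n (m(h, n) = -3 + ((n*h - 228*n) + h) = -3 + ((h*n - 228*n) + h) = -3 + ((-228*n + h*n) + h) = -3 + (h - 228*n + h*n) = -3 + h - 228*n + h*n)
1/(-14918 + m(19, 114)) = 1/(-14918 + (-3 + 19 - 228*114 + 19*114)) = 1/(-14918 + (-3 + 19 - 25992 + 2166)) = 1/(-14918 - 23810) = 1/(-38728) = -1/38728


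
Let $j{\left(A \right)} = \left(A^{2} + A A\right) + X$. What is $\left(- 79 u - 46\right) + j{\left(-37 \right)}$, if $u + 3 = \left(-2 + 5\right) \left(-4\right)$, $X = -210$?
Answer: $3667$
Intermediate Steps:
$j{\left(A \right)} = -210 + 2 A^{2}$ ($j{\left(A \right)} = \left(A^{2} + A A\right) - 210 = \left(A^{2} + A^{2}\right) - 210 = 2 A^{2} - 210 = -210 + 2 A^{2}$)
$u = -15$ ($u = -3 + \left(-2 + 5\right) \left(-4\right) = -3 + 3 \left(-4\right) = -3 - 12 = -15$)
$\left(- 79 u - 46\right) + j{\left(-37 \right)} = \left(\left(-79\right) \left(-15\right) - 46\right) - \left(210 - 2 \left(-37\right)^{2}\right) = \left(1185 - 46\right) + \left(-210 + 2 \cdot 1369\right) = 1139 + \left(-210 + 2738\right) = 1139 + 2528 = 3667$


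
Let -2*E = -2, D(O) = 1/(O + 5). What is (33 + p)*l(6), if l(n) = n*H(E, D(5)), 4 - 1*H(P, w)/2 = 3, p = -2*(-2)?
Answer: 444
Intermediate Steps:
D(O) = 1/(5 + O)
p = 4
E = 1 (E = -½*(-2) = 1)
H(P, w) = 2 (H(P, w) = 8 - 2*3 = 8 - 6 = 2)
l(n) = 2*n (l(n) = n*2 = 2*n)
(33 + p)*l(6) = (33 + 4)*(2*6) = 37*12 = 444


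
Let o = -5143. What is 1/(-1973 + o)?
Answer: -1/7116 ≈ -0.00014053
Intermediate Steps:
1/(-1973 + o) = 1/(-1973 - 5143) = 1/(-7116) = -1/7116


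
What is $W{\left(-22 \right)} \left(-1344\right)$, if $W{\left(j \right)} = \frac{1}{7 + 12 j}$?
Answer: $\frac{1344}{257} \approx 5.2296$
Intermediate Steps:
$W{\left(-22 \right)} \left(-1344\right) = \frac{1}{7 + 12 \left(-22\right)} \left(-1344\right) = \frac{1}{7 - 264} \left(-1344\right) = \frac{1}{-257} \left(-1344\right) = \left(- \frac{1}{257}\right) \left(-1344\right) = \frac{1344}{257}$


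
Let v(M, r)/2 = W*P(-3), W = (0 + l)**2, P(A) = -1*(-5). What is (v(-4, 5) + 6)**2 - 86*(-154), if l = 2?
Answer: 15360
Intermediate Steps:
P(A) = 5
W = 4 (W = (0 + 2)**2 = 2**2 = 4)
v(M, r) = 40 (v(M, r) = 2*(4*5) = 2*20 = 40)
(v(-4, 5) + 6)**2 - 86*(-154) = (40 + 6)**2 - 86*(-154) = 46**2 + 13244 = 2116 + 13244 = 15360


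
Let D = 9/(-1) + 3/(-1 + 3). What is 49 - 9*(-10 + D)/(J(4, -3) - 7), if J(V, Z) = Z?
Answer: 133/4 ≈ 33.250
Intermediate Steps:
D = -15/2 (D = 9*(-1) + 3/2 = -9 + 3*(½) = -9 + 3/2 = -15/2 ≈ -7.5000)
49 - 9*(-10 + D)/(J(4, -3) - 7) = 49 - 9*(-10 - 15/2)/(-3 - 7) = 49 - (-315)/(2*(-10)) = 49 - (-315)*(-1)/(2*10) = 49 - 9*7/4 = 49 - 63/4 = 133/4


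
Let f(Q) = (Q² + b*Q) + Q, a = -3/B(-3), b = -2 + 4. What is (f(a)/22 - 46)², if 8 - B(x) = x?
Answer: 3754135441/1771561 ≈ 2119.1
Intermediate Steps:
b = 2
B(x) = 8 - x
a = -3/11 (a = -3/(8 - 1*(-3)) = -3/(8 + 3) = -3/11 ≈ -0.27273)
f(Q) = Q² + 3*Q (f(Q) = (Q² + 2*Q) + Q = Q² + 3*Q)
(f(a)/22 - 46)² = (-3*(3 - 3/11)/11/22 - 46)² = (-3/11*30/11*(1/22) - 46)² = (-90/121*1/22 - 46)² = (-45/1331 - 46)² = (-61271/1331)² = 3754135441/1771561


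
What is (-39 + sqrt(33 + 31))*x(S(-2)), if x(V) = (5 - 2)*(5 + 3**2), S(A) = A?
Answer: -1302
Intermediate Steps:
x(V) = 42 (x(V) = 3*(5 + 9) = 3*14 = 42)
(-39 + sqrt(33 + 31))*x(S(-2)) = (-39 + sqrt(33 + 31))*42 = (-39 + sqrt(64))*42 = (-39 + 8)*42 = -31*42 = -1302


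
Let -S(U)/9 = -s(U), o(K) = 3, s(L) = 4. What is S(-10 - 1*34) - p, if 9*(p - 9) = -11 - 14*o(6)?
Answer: 296/9 ≈ 32.889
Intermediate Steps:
S(U) = 36 (S(U) = -(-9)*4 = -9*(-4) = 36)
p = 28/9 (p = 9 + (-11 - 14*3)/9 = 9 + (-11 - 42)/9 = 9 + (1/9)*(-53) = 9 - 53/9 = 28/9 ≈ 3.1111)
S(-10 - 1*34) - p = 36 - 1*28/9 = 36 - 28/9 = 296/9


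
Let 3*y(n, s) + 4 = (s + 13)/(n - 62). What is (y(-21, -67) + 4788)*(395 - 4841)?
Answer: -1766446188/83 ≈ -2.1282e+7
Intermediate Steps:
y(n, s) = -4/3 + (13 + s)/(3*(-62 + n)) (y(n, s) = -4/3 + ((s + 13)/(n - 62))/3 = -4/3 + ((13 + s)/(-62 + n))/3 = -4/3 + (13 + s)/(3*(-62 + n)))
(y(-21, -67) + 4788)*(395 - 4841) = ((261 - 67 - 4*(-21))/(3*(-62 - 21)) + 4788)*(395 - 4841) = ((1/3)*(261 - 67 + 84)/(-83) + 4788)*(-4446) = ((1/3)*(-1/83)*278 + 4788)*(-4446) = (-278/249 + 4788)*(-4446) = (1191934/249)*(-4446) = -1766446188/83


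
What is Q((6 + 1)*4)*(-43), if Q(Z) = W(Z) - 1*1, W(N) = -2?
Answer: 129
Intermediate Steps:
Q(Z) = -3 (Q(Z) = -2 - 1*1 = -2 - 1 = -3)
Q((6 + 1)*4)*(-43) = -3*(-43) = 129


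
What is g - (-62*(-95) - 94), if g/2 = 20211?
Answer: 34626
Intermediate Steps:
g = 40422 (g = 2*20211 = 40422)
g - (-62*(-95) - 94) = 40422 - (-62*(-95) - 94) = 40422 - (5890 - 94) = 40422 - 1*5796 = 40422 - 5796 = 34626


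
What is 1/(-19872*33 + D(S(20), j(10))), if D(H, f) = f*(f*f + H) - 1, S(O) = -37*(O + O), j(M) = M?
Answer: -1/669577 ≈ -1.4935e-6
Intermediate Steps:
S(O) = -74*O
D(H, f) = -1 + f*(H + f²) (D(H, f) = f*(f² + H) - 1 = f*(H + f²) - 1 = -1 + f*(H + f²))
1/(-19872*33 + D(S(20), j(10))) = 1/(-19872*33 + (-1 + 10³ - 74*20*10)) = 1/(-207*3168 + (-1 + 1000 - 1480*10)) = 1/(-655776 + (-1 + 1000 - 14800)) = 1/(-655776 - 13801) = 1/(-669577) = -1/669577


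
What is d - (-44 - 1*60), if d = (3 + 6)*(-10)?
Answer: 14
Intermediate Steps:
d = -90 (d = 9*(-10) = -90)
d - (-44 - 1*60) = -90 - (-44 - 1*60) = -90 - (-44 - 60) = -90 - 1*(-104) = -90 + 104 = 14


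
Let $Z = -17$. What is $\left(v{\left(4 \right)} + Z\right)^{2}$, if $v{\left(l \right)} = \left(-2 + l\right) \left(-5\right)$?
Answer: $729$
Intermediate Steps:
$v{\left(l \right)} = 10 - 5 l$
$\left(v{\left(4 \right)} + Z\right)^{2} = \left(\left(10 - 20\right) - 17\right)^{2} = \left(-10 - 17\right)^{2} = \left(-27\right)^{2} = 729$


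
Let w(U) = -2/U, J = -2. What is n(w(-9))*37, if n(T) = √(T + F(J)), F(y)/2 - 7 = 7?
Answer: 37*√254/3 ≈ 196.56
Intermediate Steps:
F(y) = 28 (F(y) = 14 + 2*7 = 14 + 14 = 28)
n(T) = √(28 + T) (n(T) = √(T + 28) = √(28 + T))
n(w(-9))*37 = √(28 - 2/(-9))*37 = √(28 - 2*(-⅑))*37 = √(28 + 2/9)*37 = √(254/9)*37 = (√254/3)*37 = 37*√254/3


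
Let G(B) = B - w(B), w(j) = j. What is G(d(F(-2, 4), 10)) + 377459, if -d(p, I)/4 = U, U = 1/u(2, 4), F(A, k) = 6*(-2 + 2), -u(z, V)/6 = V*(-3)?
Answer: 377459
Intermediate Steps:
u(z, V) = 18*V (u(z, V) = -6*V*(-3) = -(-18)*V = 18*V)
F(A, k) = 0 (F(A, k) = 6*0 = 0)
U = 1/72 (U = 1/(18*4) = 1/72 ≈ 0.013889)
d(p, I) = -1/18 (d(p, I) = -4*1/72 = -1/18)
G(B) = 0 (G(B) = B - B = 0)
G(d(F(-2, 4), 10)) + 377459 = 0 + 377459 = 377459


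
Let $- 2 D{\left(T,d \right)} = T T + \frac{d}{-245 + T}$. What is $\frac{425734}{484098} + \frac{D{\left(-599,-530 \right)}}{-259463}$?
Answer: $\frac{83264733949387}{53005529175828} \approx 1.5709$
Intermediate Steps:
$D{\left(T,d \right)} = - \frac{T^{2}}{2} - \frac{d}{2 \left(-245 + T\right)}$ ($D{\left(T,d \right)} = - \frac{T T + \frac{d}{-245 + T}}{2} = - \frac{T^{2} + \frac{d}{-245 + T}}{2} = - \frac{T^{2}}{2} - \frac{d}{2 \left(-245 + T\right)}$)
$\frac{425734}{484098} + \frac{D{\left(-599,-530 \right)}}{-259463} = \frac{425734}{484098} + \frac{\frac{1}{2} \frac{1}{-245 - 599} \left(\left(-1\right) \left(-530\right) - \left(-599\right)^{3} + 245 \left(-599\right)^{2}\right)}{-259463} = 425734 \cdot \frac{1}{484098} + \frac{530 - -214921799 + 245 \cdot 358801}{2 \left(-844\right)} \left(- \frac{1}{259463}\right) = \frac{212867}{242049} + \frac{1}{2} \left(- \frac{1}{844}\right) \left(530 + 214921799 + 87906245\right) \left(- \frac{1}{259463}\right) = \frac{212867}{242049} + \frac{1}{2} \left(- \frac{1}{844}\right) 302828574 \left(- \frac{1}{259463}\right) = \frac{212867}{242049} - - \frac{151414287}{218986772} = \frac{212867}{242049} + \frac{151414287}{218986772} = \frac{83264733949387}{53005529175828}$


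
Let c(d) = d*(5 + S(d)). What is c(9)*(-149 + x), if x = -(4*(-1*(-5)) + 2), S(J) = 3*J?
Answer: -49248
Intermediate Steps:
x = -22 (x = -(4*5 + 2) = -(20 + 2) = -1*22 = -22)
c(d) = d*(5 + 3*d)
c(9)*(-149 + x) = (9*(5 + 3*9))*(-149 - 22) = (9*(5 + 27))*(-171) = (9*32)*(-171) = 288*(-171) = -49248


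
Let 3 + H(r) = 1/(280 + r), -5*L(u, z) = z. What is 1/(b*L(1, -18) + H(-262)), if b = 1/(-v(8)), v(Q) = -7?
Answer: -630/1531 ≈ -0.41150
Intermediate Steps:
L(u, z) = -z/5
H(r) = -3 + 1/(280 + r)
b = 1/7 (b = 1/(-1*(-7)) = 1/7 ≈ 0.14286)
1/(b*L(1, -18) + H(-262)) = 1/((-1/5*(-18))/7 + (-839 - 3*(-262))/(280 - 262)) = 1/((1/7)*(18/5) + (-839 + 786)/18) = 1/(18/35 + (1/18)*(-53)) = 1/(18/35 - 53/18) = 1/(-1531/630) = -630/1531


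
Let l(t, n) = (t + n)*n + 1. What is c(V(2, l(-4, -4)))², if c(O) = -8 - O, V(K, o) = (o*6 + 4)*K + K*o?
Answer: 228484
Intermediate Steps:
l(t, n) = 1 + n*(n + t) (l(t, n) = (n + t)*n + 1 = n*(n + t) + 1 = 1 + n*(n + t))
V(K, o) = K*o + K*(4 + 6*o) (V(K, o) = (6*o + 4)*K + K*o = (4 + 6*o)*K + K*o = K*(4 + 6*o) + K*o = K*o + K*(4 + 6*o))
c(V(2, l(-4, -4)))² = (-8 - 2*(4 + 7*(1 + (-4)² - 4*(-4))))² = (-8 - 2*(4 + 7*(1 + 16 + 16)))² = (-8 - 2*(4 + 7*33))² = (-8 - 2*(4 + 231))² = (-8 - 2*235)² = (-8 - 1*470)² = (-8 - 470)² = (-478)² = 228484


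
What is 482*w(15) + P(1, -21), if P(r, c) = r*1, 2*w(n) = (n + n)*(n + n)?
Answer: 216901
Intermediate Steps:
w(n) = 2*n² (w(n) = ((n + n)*(n + n))/2 = ((2*n)*(2*n))/2 = (4*n²)/2 = 2*n²)
P(r, c) = r
482*w(15) + P(1, -21) = 482*(2*15²) + 1 = 482*(2*225) + 1 = 482*450 + 1 = 216900 + 1 = 216901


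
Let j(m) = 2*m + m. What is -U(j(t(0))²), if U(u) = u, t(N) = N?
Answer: 0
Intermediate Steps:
j(m) = 3*m
-U(j(t(0))²) = -(3*0)² = -1*0² = -1*0 = 0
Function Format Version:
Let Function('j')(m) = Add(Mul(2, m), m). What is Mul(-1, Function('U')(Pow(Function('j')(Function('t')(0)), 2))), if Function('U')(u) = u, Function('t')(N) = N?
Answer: 0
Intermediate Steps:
Function('j')(m) = Mul(3, m)
Mul(-1, Function('U')(Pow(Function('j')(Function('t')(0)), 2))) = Mul(-1, Pow(Mul(3, 0), 2)) = Mul(-1, Pow(0, 2)) = Mul(-1, 0) = 0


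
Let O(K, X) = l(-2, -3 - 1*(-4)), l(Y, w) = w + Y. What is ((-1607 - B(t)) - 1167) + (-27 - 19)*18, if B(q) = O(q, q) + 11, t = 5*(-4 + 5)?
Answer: -3612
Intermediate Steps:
l(Y, w) = Y + w
t = 5 (t = 5*1 = 5)
O(K, X) = -1 (O(K, X) = -2 + (-3 - 1*(-4)) = -2 + (-3 + 4) = -2 + 1 = -1)
B(q) = 10 (B(q) = -1 + 11 = 10)
((-1607 - B(t)) - 1167) + (-27 - 19)*18 = ((-1607 - 1*10) - 1167) + (-27 - 19)*18 = ((-1607 - 10) - 1167) - 46*18 = (-1617 - 1167) - 828 = -2784 - 828 = -3612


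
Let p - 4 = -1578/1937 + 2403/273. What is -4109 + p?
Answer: -4273184/1043 ≈ -4097.0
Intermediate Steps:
p = 12503/1043 (p = 4 + (-1578/1937 + 2403/273) = 4 + (-1578*1/1937 + 2403*(1/273)) = 4 + (-1578/1937 + 801/91) = 4 + 8331/1043 = 12503/1043 ≈ 11.988)
-4109 + p = -4109 + 12503/1043 = -4273184/1043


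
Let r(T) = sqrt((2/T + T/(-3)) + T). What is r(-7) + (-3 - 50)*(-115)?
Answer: 6095 + 2*I*sqrt(546)/21 ≈ 6095.0 + 2.2254*I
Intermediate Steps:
r(T) = sqrt(2/T + 2*T/3) (r(T) = sqrt((2/T + T*(-1/3)) + T) = sqrt((2/T - T/3) + T) = sqrt(2/T + 2*T/3))
r(-7) + (-3 - 50)*(-115) = sqrt(6*(-7) + 18/(-7))/3 + (-3 - 50)*(-115) = sqrt(-42 + 18*(-1/7))/3 - 53*(-115) = sqrt(-42 - 18/7)/3 + 6095 = sqrt(-312/7)/3 + 6095 = (2*I*sqrt(546)/7)/3 + 6095 = 2*I*sqrt(546)/21 + 6095 = 6095 + 2*I*sqrt(546)/21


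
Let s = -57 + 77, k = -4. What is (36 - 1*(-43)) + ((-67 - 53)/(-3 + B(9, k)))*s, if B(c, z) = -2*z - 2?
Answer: -721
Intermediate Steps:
B(c, z) = -2 - 2*z
s = 20
(36 - 1*(-43)) + ((-67 - 53)/(-3 + B(9, k)))*s = (36 - 1*(-43)) + ((-67 - 53)/(-3 + (-2 - 2*(-4))))*20 = (36 + 43) - 120/(-3 + (-2 + 8))*20 = 79 - 120/(-3 + 6)*20 = 79 - 120/3*20 = 79 - 120*1/3*20 = 79 - 40*20 = 79 - 800 = -721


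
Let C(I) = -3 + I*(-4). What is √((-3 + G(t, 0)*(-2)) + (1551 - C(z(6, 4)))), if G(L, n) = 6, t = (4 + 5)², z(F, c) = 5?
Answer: √1559 ≈ 39.484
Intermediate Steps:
t = 81 (t = 9² = 81)
C(I) = -3 - 4*I
√((-3 + G(t, 0)*(-2)) + (1551 - C(z(6, 4)))) = √((-3 + 6*(-2)) + (1551 - (-3 - 4*5))) = √((-3 - 12) + (1551 - (-3 - 20))) = √(-15 + (1551 - 1*(-23))) = √(-15 + (1551 + 23)) = √(-15 + 1574) = √1559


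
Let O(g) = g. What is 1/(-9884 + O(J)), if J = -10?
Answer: -1/9894 ≈ -0.00010107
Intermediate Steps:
1/(-9884 + O(J)) = 1/(-9884 - 10) = 1/(-9894) = -1/9894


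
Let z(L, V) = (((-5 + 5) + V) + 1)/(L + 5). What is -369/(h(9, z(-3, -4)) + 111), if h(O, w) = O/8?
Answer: -984/299 ≈ -3.2910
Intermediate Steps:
z(L, V) = (1 + V)/(5 + L) (z(L, V) = ((0 + V) + 1)/(5 + L) = (V + 1)/(5 + L) = (1 + V)/(5 + L))
h(O, w) = O/8 (h(O, w) = O*(⅛) = O/8)
-369/(h(9, z(-3, -4)) + 111) = -369/((⅛)*9 + 111) = -369/(9/8 + 111) = -369/897/8 = -369*8/897 = -984/299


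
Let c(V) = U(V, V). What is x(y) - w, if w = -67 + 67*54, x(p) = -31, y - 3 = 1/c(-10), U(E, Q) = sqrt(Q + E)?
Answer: -3582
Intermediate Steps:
U(E, Q) = sqrt(E + Q)
c(V) = sqrt(2)*sqrt(V) (c(V) = sqrt(V + V) = sqrt(2*V) = sqrt(2)*sqrt(V))
y = 3 - I*sqrt(5)/10 (y = 3 + 1/(sqrt(2)*sqrt(-10)) = 3 + 1/(sqrt(2)*(I*sqrt(10))) = 3 + 1/(2*I*sqrt(5)) = 3 - I*sqrt(5)/10 ≈ 3.0 - 0.22361*I)
w = 3551 (w = -67 + 3618 = 3551)
x(y) - w = -31 - 1*3551 = -31 - 3551 = -3582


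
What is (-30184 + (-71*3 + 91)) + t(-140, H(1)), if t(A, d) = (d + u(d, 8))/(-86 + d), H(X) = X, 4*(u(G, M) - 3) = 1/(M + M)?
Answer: -164864897/5440 ≈ -30306.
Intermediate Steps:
u(G, M) = 3 + 1/(8*M) (u(G, M) = 3 + 1/(4*(M + M)) = 3 + 1/(4*((2*M))) = 3 + (1/(2*M))/4 = 3 + 1/(8*M))
t(A, d) = (193/64 + d)/(-86 + d) (t(A, d) = (d + (3 + (1/8)/8))/(-86 + d) = (d + (3 + (1/8)*(1/8)))/(-86 + d) = (d + (3 + 1/64))/(-86 + d) = (d + 193/64)/(-86 + d) = (193/64 + d)/(-86 + d))
(-30184 + (-71*3 + 91)) + t(-140, H(1)) = (-30184 + (-71*3 + 91)) + (193/64 + 1)/(-86 + 1) = (-30184 + (-213 + 91)) + (257/64)/(-85) = (-30184 - 122) - 1/85*257/64 = -30306 - 257/5440 = -164864897/5440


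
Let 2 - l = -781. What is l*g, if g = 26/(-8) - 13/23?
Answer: -274833/92 ≈ -2987.3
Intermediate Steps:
l = 783 (l = 2 - 1*(-781) = 2 + 781 = 783)
g = -351/92 (g = 26*(-1/8) - 13*1/23 = -13/4 - 13/23 = -351/92 ≈ -3.8152)
l*g = 783*(-351/92) = -274833/92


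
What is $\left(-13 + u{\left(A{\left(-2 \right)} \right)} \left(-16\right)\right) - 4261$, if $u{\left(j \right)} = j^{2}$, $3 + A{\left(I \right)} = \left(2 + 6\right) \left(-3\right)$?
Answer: $-15938$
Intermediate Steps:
$A{\left(I \right)} = -27$ ($A{\left(I \right)} = -3 + \left(2 + 6\right) \left(-3\right) = -3 + 8 \left(-3\right) = -3 - 24 = -27$)
$\left(-13 + u{\left(A{\left(-2 \right)} \right)} \left(-16\right)\right) - 4261 = \left(-13 + \left(-27\right)^{2} \left(-16\right)\right) - 4261 = \left(-13 + 729 \left(-16\right)\right) - 4261 = \left(-13 - 11664\right) - 4261 = -11677 - 4261 = -15938$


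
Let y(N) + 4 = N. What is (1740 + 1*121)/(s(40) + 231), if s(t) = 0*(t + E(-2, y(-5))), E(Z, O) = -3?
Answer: 1861/231 ≈ 8.0563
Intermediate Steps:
y(N) = -4 + N
s(t) = 0 (s(t) = 0*(t - 3) = 0*(-3 + t) = 0)
(1740 + 1*121)/(s(40) + 231) = (1740 + 1*121)/(0 + 231) = (1740 + 121)/231 = 1861*(1/231) = 1861/231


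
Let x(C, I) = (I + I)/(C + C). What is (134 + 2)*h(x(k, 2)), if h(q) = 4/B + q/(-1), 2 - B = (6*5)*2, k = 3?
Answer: -8704/87 ≈ -100.05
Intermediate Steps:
B = -58 (B = 2 - 6*5*2 = 2 - 30*2 = 2 - 1*60 = 2 - 60 = -58)
x(C, I) = I/C (x(C, I) = (2*I)/((2*C)) = (2*I)*(1/(2*C)) = I/C)
h(q) = -2/29 - q (h(q) = 4/(-58) + q/(-1) = 4*(-1/58) + q*(-1) = -2/29 - q)
(134 + 2)*h(x(k, 2)) = (134 + 2)*(-2/29 - 2/3) = 136*(-2/29 - 2/3) = 136*(-2/29 - 1*⅔) = 136*(-2/29 - ⅔) = 136*(-64/87) = -8704/87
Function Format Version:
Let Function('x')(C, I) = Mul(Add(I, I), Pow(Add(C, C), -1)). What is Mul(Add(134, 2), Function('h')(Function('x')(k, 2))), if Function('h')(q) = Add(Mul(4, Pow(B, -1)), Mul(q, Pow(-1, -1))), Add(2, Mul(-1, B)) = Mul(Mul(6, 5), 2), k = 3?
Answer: Rational(-8704, 87) ≈ -100.05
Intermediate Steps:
B = -58 (B = Add(2, Mul(-1, Mul(Mul(6, 5), 2))) = Add(2, Mul(-1, Mul(30, 2))) = Add(2, Mul(-1, 60)) = Add(2, -60) = -58)
Function('x')(C, I) = Mul(I, Pow(C, -1)) (Function('x')(C, I) = Mul(Mul(2, I), Pow(Mul(2, C), -1)) = Mul(Mul(2, I), Mul(Rational(1, 2), Pow(C, -1))) = Mul(I, Pow(C, -1)))
Function('h')(q) = Add(Rational(-2, 29), Mul(-1, q)) (Function('h')(q) = Add(Mul(4, Pow(-58, -1)), Mul(q, Pow(-1, -1))) = Add(Mul(4, Rational(-1, 58)), Mul(q, -1)) = Add(Rational(-2, 29), Mul(-1, q)))
Mul(Add(134, 2), Function('h')(Function('x')(k, 2))) = Mul(Add(134, 2), Add(Rational(-2, 29), Mul(-1, Mul(2, Pow(3, -1))))) = Mul(136, Add(Rational(-2, 29), Mul(-1, Mul(2, Rational(1, 3))))) = Mul(136, Add(Rational(-2, 29), Mul(-1, Rational(2, 3)))) = Mul(136, Add(Rational(-2, 29), Rational(-2, 3))) = Mul(136, Rational(-64, 87)) = Rational(-8704, 87)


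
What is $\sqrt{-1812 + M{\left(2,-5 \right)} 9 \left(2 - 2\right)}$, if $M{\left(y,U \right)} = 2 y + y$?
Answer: $2 i \sqrt{453} \approx 42.568 i$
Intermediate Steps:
$M{\left(y,U \right)} = 3 y$
$\sqrt{-1812 + M{\left(2,-5 \right)} 9 \left(2 - 2\right)} = \sqrt{-1812 + 3 \cdot 2 \cdot 9 \left(2 - 2\right)} = \sqrt{-1812 + 6 \cdot 9 \left(2 - 2\right)} = \sqrt{-1812 + 54 \cdot 0} = \sqrt{-1812 + 0} = \sqrt{-1812} = 2 i \sqrt{453}$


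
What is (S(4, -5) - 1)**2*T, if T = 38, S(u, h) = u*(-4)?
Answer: 10982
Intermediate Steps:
S(u, h) = -4*u
(S(4, -5) - 1)**2*T = (-4*4 - 1)**2*38 = (-16 - 1)**2*38 = (-17)**2*38 = 289*38 = 10982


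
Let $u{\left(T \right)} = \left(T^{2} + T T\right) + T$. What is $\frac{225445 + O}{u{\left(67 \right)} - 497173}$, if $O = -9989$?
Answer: $- \frac{6733}{15254} \approx -0.44139$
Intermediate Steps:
$u{\left(T \right)} = T + 2 T^{2}$ ($u{\left(T \right)} = \left(T^{2} + T^{2}\right) + T = 2 T^{2} + T = T + 2 T^{2}$)
$\frac{225445 + O}{u{\left(67 \right)} - 497173} = \frac{225445 - 9989}{67 \left(1 + 2 \cdot 67\right) - 497173} = \frac{215456}{67 \left(1 + 134\right) - 497173} = \frac{215456}{67 \cdot 135 - 497173} = \frac{215456}{9045 - 497173} = \frac{215456}{-488128} = 215456 \left(- \frac{1}{488128}\right) = - \frac{6733}{15254}$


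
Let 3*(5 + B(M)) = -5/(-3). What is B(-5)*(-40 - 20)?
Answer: 800/3 ≈ 266.67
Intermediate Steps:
B(M) = -40/9 (B(M) = -5 + (-5/(-3))/3 = -5 + (-5*(-⅓))/3 = -5 + (⅓)*(5/3) = -5 + 5/9 = -40/9)
B(-5)*(-40 - 20) = -40*(-40 - 20)/9 = -40/9*(-60) = 800/3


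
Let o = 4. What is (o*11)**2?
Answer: 1936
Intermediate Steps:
(o*11)**2 = (4*11)**2 = 44**2 = 1936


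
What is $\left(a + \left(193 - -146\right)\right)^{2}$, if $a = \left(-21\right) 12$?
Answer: $7569$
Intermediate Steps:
$a = -252$
$\left(a + \left(193 - -146\right)\right)^{2} = \left(-252 + \left(193 - -146\right)\right)^{2} = \left(-252 + \left(193 + 146\right)\right)^{2} = \left(-252 + 339\right)^{2} = 87^{2} = 7569$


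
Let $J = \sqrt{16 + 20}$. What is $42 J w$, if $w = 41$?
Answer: $10332$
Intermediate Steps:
$J = 6$ ($J = \sqrt{36} = 6$)
$42 J w = 42 \cdot 6 \cdot 41 = 252 \cdot 41 = 10332$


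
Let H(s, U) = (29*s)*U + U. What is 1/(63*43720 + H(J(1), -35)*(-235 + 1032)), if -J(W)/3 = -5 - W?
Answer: -1/11834725 ≈ -8.4497e-8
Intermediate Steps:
J(W) = 15 + 3*W (J(W) = -3*(-5 - W) = 15 + 3*W)
H(s, U) = U + 29*U*s (H(s, U) = 29*U*s + U = U + 29*U*s)
1/(63*43720 + H(J(1), -35)*(-235 + 1032)) = 1/(63*43720 + (-35*(1 + 29*(15 + 3*1)))*(-235 + 1032)) = 1/(2754360 - 35*(1 + 29*(15 + 3))*797) = 1/(2754360 - 35*(1 + 29*18)*797) = 1/(2754360 - 35*(1 + 522)*797) = 1/(2754360 - 35*523*797) = 1/(2754360 - 18305*797) = 1/(2754360 - 14589085) = 1/(-11834725) = -1/11834725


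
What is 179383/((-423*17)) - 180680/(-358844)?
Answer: -15767810843/645111801 ≈ -24.442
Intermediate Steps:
179383/((-423*17)) - 180680/(-358844) = 179383/(-7191) - 180680*(-1/358844) = 179383*(-1/7191) + 45170/89711 = -179383/7191 + 45170/89711 = -15767810843/645111801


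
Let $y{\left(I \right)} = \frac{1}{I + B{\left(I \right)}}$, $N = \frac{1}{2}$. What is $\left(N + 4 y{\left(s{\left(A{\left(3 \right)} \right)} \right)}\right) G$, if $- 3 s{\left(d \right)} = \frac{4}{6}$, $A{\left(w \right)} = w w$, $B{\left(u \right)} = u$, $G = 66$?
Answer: $-561$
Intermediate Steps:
$A{\left(w \right)} = w^{2}$
$s{\left(d \right)} = - \frac{2}{9}$ ($s{\left(d \right)} = - \frac{4 \cdot \frac{1}{6}}{3} = \left(- \frac{1}{3}\right) \frac{2}{3} = - \frac{2}{9}$)
$N = \frac{1}{2} \approx 0.5$
$y{\left(I \right)} = \frac{1}{2 I}$ ($y{\left(I \right)} = \frac{1}{I + I} = \frac{1}{2 I}$)
$\left(N + 4 y{\left(s{\left(A{\left(3 \right)} \right)} \right)}\right) G = \left(\frac{1}{2} + 4 \frac{1}{2 \left(- \frac{2}{9}\right)}\right) 66 = \left(\frac{1}{2} + 4 \cdot \frac{1}{2} \left(- \frac{9}{2}\right)\right) 66 = \left(\frac{1}{2} + 4 \left(- \frac{9}{4}\right)\right) 66 = \left(\frac{1}{2} - 9\right) 66 = \left(- \frac{17}{2}\right) 66 = -561$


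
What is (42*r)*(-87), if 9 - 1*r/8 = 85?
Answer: 2221632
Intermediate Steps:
r = -608 (r = 72 - 8*85 = 72 - 680 = -608)
(42*r)*(-87) = (42*(-608))*(-87) = -25536*(-87) = 2221632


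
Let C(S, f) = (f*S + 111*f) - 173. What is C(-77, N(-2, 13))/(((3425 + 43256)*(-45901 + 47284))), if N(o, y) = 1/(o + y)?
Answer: -623/236719351 ≈ -2.6318e-6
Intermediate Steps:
C(S, f) = -173 + 111*f + S*f (C(S, f) = (S*f + 111*f) - 173 = (111*f + S*f) - 173 = -173 + 111*f + S*f)
C(-77, N(-2, 13))/(((3425 + 43256)*(-45901 + 47284))) = (-173 + 111/(-2 + 13) - 77/(-2 + 13))/(((3425 + 43256)*(-45901 + 47284))) = (-173 + 111/11 - 77/11)/((46681*1383)) = (-173 + 111*(1/11) - 77*1/11)/64559823 = (-173 + 111/11 - 7)*(1/64559823) = -1869/11*1/64559823 = -623/236719351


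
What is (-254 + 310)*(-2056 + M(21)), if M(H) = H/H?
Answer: -115080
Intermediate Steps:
M(H) = 1
(-254 + 310)*(-2056 + M(21)) = (-254 + 310)*(-2056 + 1) = 56*(-2055) = -115080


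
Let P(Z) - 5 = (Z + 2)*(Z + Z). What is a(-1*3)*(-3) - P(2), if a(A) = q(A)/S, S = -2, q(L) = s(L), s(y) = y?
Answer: -51/2 ≈ -25.500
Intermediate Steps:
q(L) = L
P(Z) = 5 + 2*Z*(2 + Z) (P(Z) = 5 + (Z + 2)*(Z + Z) = 5 + (2 + Z)*(2*Z) = 5 + 2*Z*(2 + Z))
a(A) = -A/2 (a(A) = A/(-2) = A*(-1/2) = -A/2)
a(-1*3)*(-3) - P(2) = -(-1)*3/2*(-3) - (5 + 2*2**2 + 4*2) = -1/2*(-3)*(-3) - (5 + 2*4 + 8) = (3/2)*(-3) - (5 + 8 + 8) = -9/2 - 1*21 = -9/2 - 21 = -51/2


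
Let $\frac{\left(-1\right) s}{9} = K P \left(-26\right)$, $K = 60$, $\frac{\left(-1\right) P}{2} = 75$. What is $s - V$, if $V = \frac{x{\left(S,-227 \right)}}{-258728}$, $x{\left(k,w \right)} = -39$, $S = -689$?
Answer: $- \frac{544881168039}{258728} \approx -2.106 \cdot 10^{6}$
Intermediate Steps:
$P = -150$ ($P = \left(-2\right) 75 = -150$)
$V = \frac{39}{258728}$ ($V = - \frac{39}{-258728} = \left(-39\right) \left(- \frac{1}{258728}\right) = \frac{39}{258728} \approx 0.00015074$)
$s = -2106000$ ($s = - 9 \cdot 60 \left(-150\right) \left(-26\right) = - 9 \left(\left(-9000\right) \left(-26\right)\right) = \left(-9\right) 234000 = -2106000$)
$s - V = -2106000 - \frac{39}{258728} = - \frac{544881168039}{258728}$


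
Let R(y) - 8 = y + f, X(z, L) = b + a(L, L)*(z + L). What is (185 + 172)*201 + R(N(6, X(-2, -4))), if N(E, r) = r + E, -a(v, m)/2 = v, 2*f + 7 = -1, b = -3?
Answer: 71716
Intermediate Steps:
f = -4 (f = -7/2 + (1/2)*(-1) = -7/2 - 1/2 = -4)
a(v, m) = -2*v
X(z, L) = -3 - 2*L*(L + z) (X(z, L) = -3 + (-2*L)*(z + L) = -3 + (-2*L)*(L + z) = -3 - 2*L*(L + z))
N(E, r) = E + r
R(y) = 4 + y (R(y) = 8 + (y - 4) = 8 + (-4 + y) = 4 + y)
(185 + 172)*201 + R(N(6, X(-2, -4))) = (185 + 172)*201 + (4 + (6 + (-3 - 2*(-4)**2 - 2*(-4)*(-2)))) = 357*201 + (4 + (6 + (-3 - 2*16 - 16))) = 71757 + (4 + (6 + (-3 - 32 - 16))) = 71757 + (4 + (6 - 51)) = 71757 + (4 - 45) = 71757 - 41 = 71716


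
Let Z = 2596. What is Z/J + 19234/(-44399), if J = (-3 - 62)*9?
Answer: -126511694/25973415 ≈ -4.8708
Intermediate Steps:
J = -585 (J = -65*9 = -585)
Z/J + 19234/(-44399) = 2596/(-585) + 19234/(-44399) = 2596*(-1/585) + 19234*(-1/44399) = -2596/585 - 19234/44399 = -126511694/25973415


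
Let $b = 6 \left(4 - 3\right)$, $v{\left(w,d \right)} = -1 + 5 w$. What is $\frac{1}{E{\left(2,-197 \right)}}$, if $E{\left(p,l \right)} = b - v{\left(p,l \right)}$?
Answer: $- \frac{1}{3} \approx -0.33333$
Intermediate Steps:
$b = 6$ ($b = 6 \cdot 1 = 6$)
$E{\left(p,l \right)} = 7 - 5 p$ ($E{\left(p,l \right)} = 6 - \left(-1 + 5 p\right) = 7 - 5 p$)
$\frac{1}{E{\left(2,-197 \right)}} = \frac{1}{7 - 10} = \frac{1}{-3} = - \frac{1}{3}$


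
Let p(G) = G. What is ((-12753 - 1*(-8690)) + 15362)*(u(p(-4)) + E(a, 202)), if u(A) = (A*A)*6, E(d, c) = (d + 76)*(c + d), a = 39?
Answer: 314236489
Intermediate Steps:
E(d, c) = (76 + d)*(c + d)
u(A) = 6*A**2 (u(A) = A**2*6 = 6*A**2)
((-12753 - 1*(-8690)) + 15362)*(u(p(-4)) + E(a, 202)) = ((-12753 - 1*(-8690)) + 15362)*(6*(-4)**2 + (39**2 + 76*202 + 76*39 + 202*39)) = ((-12753 + 8690) + 15362)*(6*16 + (1521 + 15352 + 2964 + 7878)) = (-4063 + 15362)*(96 + 27715) = 11299*27811 = 314236489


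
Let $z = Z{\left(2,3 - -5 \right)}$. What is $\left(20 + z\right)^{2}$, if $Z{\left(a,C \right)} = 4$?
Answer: $576$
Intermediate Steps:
$z = 4$
$\left(20 + z\right)^{2} = \left(20 + 4\right)^{2} = 24^{2} = 576$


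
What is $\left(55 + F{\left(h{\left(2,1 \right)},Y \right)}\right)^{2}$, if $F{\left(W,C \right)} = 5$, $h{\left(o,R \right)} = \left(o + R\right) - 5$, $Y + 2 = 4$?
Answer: $3600$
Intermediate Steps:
$Y = 2$ ($Y = -2 + 4 = 2$)
$h{\left(o,R \right)} = -5 + R + o$ ($h{\left(o,R \right)} = \left(R + o\right) - 5 = -5 + R + o$)
$\left(55 + F{\left(h{\left(2,1 \right)},Y \right)}\right)^{2} = \left(55 + 5\right)^{2} = 60^{2} = 3600$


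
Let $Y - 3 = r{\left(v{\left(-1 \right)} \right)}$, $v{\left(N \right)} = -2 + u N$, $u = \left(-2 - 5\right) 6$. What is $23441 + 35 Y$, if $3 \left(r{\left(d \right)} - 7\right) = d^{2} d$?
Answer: $\frac{2311373}{3} \approx 7.7046 \cdot 10^{5}$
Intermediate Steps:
$u = -42$ ($u = \left(-7\right) 6 = -42$)
$v{\left(N \right)} = -2 - 42 N$
$r{\left(d \right)} = 7 + \frac{d^{3}}{3}$ ($r{\left(d \right)} = 7 + \frac{d^{2} d}{3} = 7 + \frac{d^{3}}{3}$)
$Y = \frac{64030}{3}$ ($Y = 3 + \left(7 + \frac{\left(-2 - -42\right)^{3}}{3}\right) = 3 + \left(7 + \frac{\left(-2 + 42\right)^{3}}{3}\right) = 3 + \left(7 + \frac{40^{3}}{3}\right) = 3 + \left(7 + \frac{1}{3} \cdot 64000\right) = 3 + \left(7 + \frac{64000}{3}\right) = 3 + \frac{64021}{3} = \frac{64030}{3} \approx 21343.0$)
$23441 + 35 Y = 23441 + 35 \cdot \frac{64030}{3} = 23441 + \frac{2241050}{3} = \frac{2311373}{3}$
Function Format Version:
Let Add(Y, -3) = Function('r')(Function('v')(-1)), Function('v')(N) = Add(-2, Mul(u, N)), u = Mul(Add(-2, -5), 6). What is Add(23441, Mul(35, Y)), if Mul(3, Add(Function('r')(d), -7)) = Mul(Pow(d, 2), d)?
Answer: Rational(2311373, 3) ≈ 7.7046e+5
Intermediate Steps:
u = -42 (u = Mul(-7, 6) = -42)
Function('v')(N) = Add(-2, Mul(-42, N))
Function('r')(d) = Add(7, Mul(Rational(1, 3), Pow(d, 3))) (Function('r')(d) = Add(7, Mul(Rational(1, 3), Mul(Pow(d, 2), d))) = Add(7, Mul(Rational(1, 3), Pow(d, 3))))
Y = Rational(64030, 3) (Y = Add(3, Add(7, Mul(Rational(1, 3), Pow(Add(-2, Mul(-42, -1)), 3)))) = Add(3, Add(7, Mul(Rational(1, 3), Pow(Add(-2, 42), 3)))) = Add(3, Add(7, Mul(Rational(1, 3), Pow(40, 3)))) = Add(3, Add(7, Mul(Rational(1, 3), 64000))) = Add(3, Add(7, Rational(64000, 3))) = Add(3, Rational(64021, 3)) = Rational(64030, 3) ≈ 21343.)
Add(23441, Mul(35, Y)) = Add(23441, Mul(35, Rational(64030, 3))) = Add(23441, Rational(2241050, 3)) = Rational(2311373, 3)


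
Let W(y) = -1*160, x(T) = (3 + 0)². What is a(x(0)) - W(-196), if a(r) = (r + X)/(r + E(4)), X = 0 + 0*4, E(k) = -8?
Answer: 169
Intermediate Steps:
x(T) = 9 (x(T) = 3² = 9)
W(y) = -160
X = 0 (X = 0 + 0 = 0)
a(r) = r/(-8 + r) (a(r) = (r + 0)/(r - 8) = r/(-8 + r))
a(x(0)) - W(-196) = 9/(-8 + 9) - 1*(-160) = 9/1 + 160 = 9*1 + 160 = 9 + 160 = 169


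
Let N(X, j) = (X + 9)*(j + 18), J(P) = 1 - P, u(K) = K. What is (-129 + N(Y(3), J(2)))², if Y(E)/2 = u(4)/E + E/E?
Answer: 96100/9 ≈ 10678.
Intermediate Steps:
Y(E) = 2 + 8/E (Y(E) = 2*(4/E + E/E) = 2*(4/E + 1) = 2*(1 + 4/E) = 2 + 8/E)
N(X, j) = (9 + X)*(18 + j)
(-129 + N(Y(3), J(2)))² = (-129 + (162 + 9*(1 - 1*2) + 18*(2 + 8/3) + (2 + 8/3)*(1 - 1*2)))² = (-129 + (162 + 9*(1 - 2) + 18*(2 + 8*(⅓)) + (2 + 8*(⅓))*(1 - 2)))² = (-129 + (162 + 9*(-1) + 18*(2 + 8/3) + (2 + 8/3)*(-1)))² = (-129 + (162 - 9 + 18*(14/3) + (14/3)*(-1)))² = (-129 + (162 - 9 + 84 - 14/3))² = (-129 + 697/3)² = (310/3)² = 96100/9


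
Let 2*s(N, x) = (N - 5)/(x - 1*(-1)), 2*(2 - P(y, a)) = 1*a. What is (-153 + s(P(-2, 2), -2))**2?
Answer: 22801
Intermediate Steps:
P(y, a) = 2 - a/2
s(N, x) = (-5 + N)/(2*(1 + x)) (s(N, x) = ((N - 5)/(x - 1*(-1)))/2 = ((-5 + N)/(x + 1))/2 = ((-5 + N)/(1 + x))/2 = (-5 + N)/(2*(1 + x)))
(-153 + s(P(-2, 2), -2))**2 = (-153 + (-5 + (2 - 1/2*2))/(2*(1 - 2)))**2 = (-153 + (1/2)*(-5 + (2 - 1))/(-1))**2 = (-153 + (1/2)*(-1)*(-5 + 1))**2 = (-153 + (1/2)*(-1)*(-4))**2 = (-153 + 2)**2 = (-151)**2 = 22801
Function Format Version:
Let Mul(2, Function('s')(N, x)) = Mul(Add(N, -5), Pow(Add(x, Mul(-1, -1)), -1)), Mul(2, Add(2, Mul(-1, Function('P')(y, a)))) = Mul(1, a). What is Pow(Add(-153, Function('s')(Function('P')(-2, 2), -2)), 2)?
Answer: 22801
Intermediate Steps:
Function('P')(y, a) = Add(2, Mul(Rational(-1, 2), a)) (Function('P')(y, a) = Add(2, Mul(Rational(-1, 2), Mul(1, a))) = Add(2, Mul(Rational(-1, 2), a)))
Function('s')(N, x) = Mul(Rational(1, 2), Pow(Add(1, x), -1), Add(-5, N)) (Function('s')(N, x) = Mul(Rational(1, 2), Mul(Add(N, -5), Pow(Add(x, Mul(-1, -1)), -1))) = Mul(Rational(1, 2), Mul(Add(-5, N), Pow(Add(x, 1), -1))) = Mul(Rational(1, 2), Mul(Add(-5, N), Pow(Add(1, x), -1))) = Mul(Rational(1, 2), Mul(Pow(Add(1, x), -1), Add(-5, N))) = Mul(Rational(1, 2), Pow(Add(1, x), -1), Add(-5, N)))
Pow(Add(-153, Function('s')(Function('P')(-2, 2), -2)), 2) = Pow(Add(-153, Mul(Rational(1, 2), Pow(Add(1, -2), -1), Add(-5, Add(2, Mul(Rational(-1, 2), 2))))), 2) = Pow(Add(-153, Mul(Rational(1, 2), Pow(-1, -1), Add(-5, Add(2, -1)))), 2) = Pow(Add(-153, Mul(Rational(1, 2), -1, Add(-5, 1))), 2) = Pow(Add(-153, Mul(Rational(1, 2), -1, -4)), 2) = Pow(Add(-153, 2), 2) = Pow(-151, 2) = 22801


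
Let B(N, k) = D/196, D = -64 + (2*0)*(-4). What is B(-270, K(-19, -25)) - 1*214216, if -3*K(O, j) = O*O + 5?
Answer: -10496600/49 ≈ -2.1422e+5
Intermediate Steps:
D = -64 (D = -64 + 0*(-4) = -64 + 0 = -64)
K(O, j) = -5/3 - O²/3 (K(O, j) = -(O*O + 5)/3 = -(O² + 5)/3 = -(5 + O²)/3 = -5/3 - O²/3)
B(N, k) = -16/49 (B(N, k) = -64/196 = -64*1/196 = -16/49)
B(-270, K(-19, -25)) - 1*214216 = -16/49 - 1*214216 = -16/49 - 214216 = -10496600/49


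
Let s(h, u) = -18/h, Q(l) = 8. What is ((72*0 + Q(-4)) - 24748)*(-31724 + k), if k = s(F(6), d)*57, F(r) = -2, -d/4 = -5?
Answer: 772160140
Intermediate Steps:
d = 20 (d = -4*(-5) = 20)
k = 513 (k = -18/(-2)*57 = -18*(-½)*57 = 9*57 = 513)
((72*0 + Q(-4)) - 24748)*(-31724 + k) = ((72*0 + 8) - 24748)*(-31724 + 513) = ((0 + 8) - 24748)*(-31211) = (8 - 24748)*(-31211) = -24740*(-31211) = 772160140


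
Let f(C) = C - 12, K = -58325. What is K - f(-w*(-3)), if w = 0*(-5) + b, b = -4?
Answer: -58301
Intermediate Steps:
w = -4 (w = 0*(-5) - 4 = 0 - 4 = -4)
f(C) = -12 + C
K - f(-w*(-3)) = -58325 - (-12 - 1*(-4)*(-3)) = -58325 - (-12 + 4*(-3)) = -58325 - (-12 - 12) = -58325 - 1*(-24) = -58325 + 24 = -58301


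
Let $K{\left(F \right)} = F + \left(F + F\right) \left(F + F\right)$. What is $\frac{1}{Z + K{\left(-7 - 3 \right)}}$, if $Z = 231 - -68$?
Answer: $\frac{1}{689} \approx 0.0014514$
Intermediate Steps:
$Z = 299$ ($Z = 231 + 68 = 299$)
$K{\left(F \right)} = F + 4 F^{2}$ ($K{\left(F \right)} = F + 2 F 2 F = F + 4 F^{2}$)
$\frac{1}{Z + K{\left(-7 - 3 \right)}} = \frac{1}{299 + \left(-7 - 3\right) \left(1 + 4 \left(-7 - 3\right)\right)} = \frac{1}{299 - 10 \left(1 + 4 \left(-10\right)\right)} = \frac{1}{299 - 10 \left(1 - 40\right)} = \frac{1}{299 - -390} = \frac{1}{299 + 390} = \frac{1}{689}$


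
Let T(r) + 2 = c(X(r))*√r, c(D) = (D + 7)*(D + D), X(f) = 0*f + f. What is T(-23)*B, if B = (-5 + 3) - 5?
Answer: 14 - 5152*I*√23 ≈ 14.0 - 24708.0*I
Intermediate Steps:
X(f) = f (X(f) = 0 + f = f)
c(D) = 2*D*(7 + D) (c(D) = (7 + D)*(2*D) = 2*D*(7 + D))
T(r) = -2 + 2*r^(3/2)*(7 + r) (T(r) = -2 + (2*r*(7 + r))*√r = -2 + 2*r^(3/2)*(7 + r))
B = -7 (B = -2 - 5 = -7)
T(-23)*B = (-2 + 2*(-23)^(3/2)*(7 - 23))*(-7) = (-2 + 2*(-23*I*√23)*(-16))*(-7) = (-2 + 736*I*√23)*(-7) = 14 - 5152*I*√23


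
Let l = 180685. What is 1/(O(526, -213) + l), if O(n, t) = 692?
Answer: 1/181377 ≈ 5.5134e-6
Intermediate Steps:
1/(O(526, -213) + l) = 1/(692 + 180685) = 1/181377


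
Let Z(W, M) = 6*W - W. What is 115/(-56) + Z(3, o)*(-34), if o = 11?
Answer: -28675/56 ≈ -512.05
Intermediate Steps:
Z(W, M) = 5*W
115/(-56) + Z(3, o)*(-34) = 115/(-56) + (5*3)*(-34) = 115*(-1/56) + 15*(-34) = -115/56 - 510 = -28675/56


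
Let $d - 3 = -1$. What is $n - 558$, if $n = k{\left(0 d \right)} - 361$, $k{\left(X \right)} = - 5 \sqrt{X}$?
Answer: $-919$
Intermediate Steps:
$d = 2$ ($d = 3 - 1 = 2$)
$n = -361$ ($n = - 5 \sqrt{0 \cdot 2} - 361 = - 5 \sqrt{0} - 361 = \left(-5\right) 0 - 361 = 0 - 361 = -361$)
$n - 558 = -361 - 558 = -919$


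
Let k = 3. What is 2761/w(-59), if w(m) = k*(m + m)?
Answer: -2761/354 ≈ -7.7994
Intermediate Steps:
w(m) = 6*m (w(m) = 3*(m + m) = 3*(2*m) = 6*m)
2761/w(-59) = 2761/((6*(-59))) = 2761/(-354) = 2761*(-1/354) = -2761/354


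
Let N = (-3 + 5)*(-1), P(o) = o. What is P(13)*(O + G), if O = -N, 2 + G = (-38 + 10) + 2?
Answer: -338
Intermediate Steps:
N = -2 (N = 2*(-1) = -2)
G = -28 (G = -2 + ((-38 + 10) + 2) = -2 + (-28 + 2) = -2 - 26 = -28)
O = 2 (O = -1*(-2) = 2)
P(13)*(O + G) = 13*(2 - 28) = 13*(-26) = -338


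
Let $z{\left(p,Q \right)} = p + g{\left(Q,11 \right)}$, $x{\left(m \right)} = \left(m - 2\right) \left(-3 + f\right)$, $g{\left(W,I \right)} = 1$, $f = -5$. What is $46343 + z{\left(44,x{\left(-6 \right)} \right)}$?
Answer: $46388$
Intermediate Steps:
$x{\left(m \right)} = 16 - 8 m$ ($x{\left(m \right)} = \left(m - 2\right) \left(-3 - 5\right) = \left(-2 + m\right) \left(-8\right) = 16 - 8 m$)
$z{\left(p,Q \right)} = 1 + p$ ($z{\left(p,Q \right)} = p + 1 = 1 + p$)
$46343 + z{\left(44,x{\left(-6 \right)} \right)} = 46343 + \left(1 + 44\right) = 46343 + 45 = 46388$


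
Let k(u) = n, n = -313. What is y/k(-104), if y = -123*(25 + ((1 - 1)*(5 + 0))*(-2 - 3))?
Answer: 3075/313 ≈ 9.8243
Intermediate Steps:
y = -3075 (y = -123*(25 + (0*5)*(-5)) = -123*(25 + 0*(-5)) = -123*(25 + 0) = -123*25 = -3075)
k(u) = -313
y/k(-104) = -3075/(-313) = -3075*(-1/313) = 3075/313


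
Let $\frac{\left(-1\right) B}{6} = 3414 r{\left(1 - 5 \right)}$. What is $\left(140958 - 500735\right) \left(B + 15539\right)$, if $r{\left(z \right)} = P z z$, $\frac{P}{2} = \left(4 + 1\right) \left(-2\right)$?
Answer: $-2363885636563$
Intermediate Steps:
$P = -20$ ($P = 2 \left(4 + 1\right) \left(-2\right) = 2 \cdot 5 \left(-2\right) = 2 \left(-10\right) = -20$)
$r{\left(z \right)} = - 20 z^{2}$ ($r{\left(z \right)} = - 20 z z = - 20 z^{2}$)
$B = 6554880$ ($B = - 6 \cdot 3414 \left(- 20 \left(1 - 5\right)^{2}\right) = - 6 \cdot 3414 \left(- 20 \left(-4\right)^{2}\right) = - 6 \cdot 3414 \left(\left(-20\right) 16\right) = - 6 \cdot 3414 \left(-320\right) = \left(-6\right) \left(-1092480\right) = 6554880$)
$\left(140958 - 500735\right) \left(B + 15539\right) = \left(140958 - 500735\right) \left(6554880 + 15539\right) = \left(-359777\right) 6570419 = -2363885636563$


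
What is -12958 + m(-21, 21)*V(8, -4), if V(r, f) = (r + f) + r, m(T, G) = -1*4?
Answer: -13006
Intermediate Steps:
m(T, G) = -4
V(r, f) = f + 2*r (V(r, f) = (f + r) + r = f + 2*r)
-12958 + m(-21, 21)*V(8, -4) = -12958 - 4*(-4 + 2*8) = -12958 - 4*(-4 + 16) = -12958 - 4*12 = -12958 - 48 = -13006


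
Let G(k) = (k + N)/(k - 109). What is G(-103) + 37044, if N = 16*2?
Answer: 7853399/212 ≈ 37044.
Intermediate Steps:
N = 32
G(k) = (32 + k)/(-109 + k) (G(k) = (k + 32)/(k - 109) = (32 + k)/(-109 + k))
G(-103) + 37044 = (32 - 103)/(-109 - 103) + 37044 = -71/(-212) + 37044 = -1/212*(-71) + 37044 = 71/212 + 37044 = 7853399/212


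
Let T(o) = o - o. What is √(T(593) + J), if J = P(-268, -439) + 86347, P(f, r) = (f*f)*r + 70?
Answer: I*√31444319 ≈ 5607.5*I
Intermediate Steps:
P(f, r) = 70 + r*f² (P(f, r) = f²*r + 70 = r*f² + 70 = 70 + r*f²)
T(o) = 0
J = -31444319 (J = (70 - 439*(-268)²) + 86347 = (70 - 439*71824) + 86347 = (70 - 31530736) + 86347 = -31530666 + 86347 = -31444319)
√(T(593) + J) = √(0 - 31444319) = √(-31444319) = I*√31444319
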